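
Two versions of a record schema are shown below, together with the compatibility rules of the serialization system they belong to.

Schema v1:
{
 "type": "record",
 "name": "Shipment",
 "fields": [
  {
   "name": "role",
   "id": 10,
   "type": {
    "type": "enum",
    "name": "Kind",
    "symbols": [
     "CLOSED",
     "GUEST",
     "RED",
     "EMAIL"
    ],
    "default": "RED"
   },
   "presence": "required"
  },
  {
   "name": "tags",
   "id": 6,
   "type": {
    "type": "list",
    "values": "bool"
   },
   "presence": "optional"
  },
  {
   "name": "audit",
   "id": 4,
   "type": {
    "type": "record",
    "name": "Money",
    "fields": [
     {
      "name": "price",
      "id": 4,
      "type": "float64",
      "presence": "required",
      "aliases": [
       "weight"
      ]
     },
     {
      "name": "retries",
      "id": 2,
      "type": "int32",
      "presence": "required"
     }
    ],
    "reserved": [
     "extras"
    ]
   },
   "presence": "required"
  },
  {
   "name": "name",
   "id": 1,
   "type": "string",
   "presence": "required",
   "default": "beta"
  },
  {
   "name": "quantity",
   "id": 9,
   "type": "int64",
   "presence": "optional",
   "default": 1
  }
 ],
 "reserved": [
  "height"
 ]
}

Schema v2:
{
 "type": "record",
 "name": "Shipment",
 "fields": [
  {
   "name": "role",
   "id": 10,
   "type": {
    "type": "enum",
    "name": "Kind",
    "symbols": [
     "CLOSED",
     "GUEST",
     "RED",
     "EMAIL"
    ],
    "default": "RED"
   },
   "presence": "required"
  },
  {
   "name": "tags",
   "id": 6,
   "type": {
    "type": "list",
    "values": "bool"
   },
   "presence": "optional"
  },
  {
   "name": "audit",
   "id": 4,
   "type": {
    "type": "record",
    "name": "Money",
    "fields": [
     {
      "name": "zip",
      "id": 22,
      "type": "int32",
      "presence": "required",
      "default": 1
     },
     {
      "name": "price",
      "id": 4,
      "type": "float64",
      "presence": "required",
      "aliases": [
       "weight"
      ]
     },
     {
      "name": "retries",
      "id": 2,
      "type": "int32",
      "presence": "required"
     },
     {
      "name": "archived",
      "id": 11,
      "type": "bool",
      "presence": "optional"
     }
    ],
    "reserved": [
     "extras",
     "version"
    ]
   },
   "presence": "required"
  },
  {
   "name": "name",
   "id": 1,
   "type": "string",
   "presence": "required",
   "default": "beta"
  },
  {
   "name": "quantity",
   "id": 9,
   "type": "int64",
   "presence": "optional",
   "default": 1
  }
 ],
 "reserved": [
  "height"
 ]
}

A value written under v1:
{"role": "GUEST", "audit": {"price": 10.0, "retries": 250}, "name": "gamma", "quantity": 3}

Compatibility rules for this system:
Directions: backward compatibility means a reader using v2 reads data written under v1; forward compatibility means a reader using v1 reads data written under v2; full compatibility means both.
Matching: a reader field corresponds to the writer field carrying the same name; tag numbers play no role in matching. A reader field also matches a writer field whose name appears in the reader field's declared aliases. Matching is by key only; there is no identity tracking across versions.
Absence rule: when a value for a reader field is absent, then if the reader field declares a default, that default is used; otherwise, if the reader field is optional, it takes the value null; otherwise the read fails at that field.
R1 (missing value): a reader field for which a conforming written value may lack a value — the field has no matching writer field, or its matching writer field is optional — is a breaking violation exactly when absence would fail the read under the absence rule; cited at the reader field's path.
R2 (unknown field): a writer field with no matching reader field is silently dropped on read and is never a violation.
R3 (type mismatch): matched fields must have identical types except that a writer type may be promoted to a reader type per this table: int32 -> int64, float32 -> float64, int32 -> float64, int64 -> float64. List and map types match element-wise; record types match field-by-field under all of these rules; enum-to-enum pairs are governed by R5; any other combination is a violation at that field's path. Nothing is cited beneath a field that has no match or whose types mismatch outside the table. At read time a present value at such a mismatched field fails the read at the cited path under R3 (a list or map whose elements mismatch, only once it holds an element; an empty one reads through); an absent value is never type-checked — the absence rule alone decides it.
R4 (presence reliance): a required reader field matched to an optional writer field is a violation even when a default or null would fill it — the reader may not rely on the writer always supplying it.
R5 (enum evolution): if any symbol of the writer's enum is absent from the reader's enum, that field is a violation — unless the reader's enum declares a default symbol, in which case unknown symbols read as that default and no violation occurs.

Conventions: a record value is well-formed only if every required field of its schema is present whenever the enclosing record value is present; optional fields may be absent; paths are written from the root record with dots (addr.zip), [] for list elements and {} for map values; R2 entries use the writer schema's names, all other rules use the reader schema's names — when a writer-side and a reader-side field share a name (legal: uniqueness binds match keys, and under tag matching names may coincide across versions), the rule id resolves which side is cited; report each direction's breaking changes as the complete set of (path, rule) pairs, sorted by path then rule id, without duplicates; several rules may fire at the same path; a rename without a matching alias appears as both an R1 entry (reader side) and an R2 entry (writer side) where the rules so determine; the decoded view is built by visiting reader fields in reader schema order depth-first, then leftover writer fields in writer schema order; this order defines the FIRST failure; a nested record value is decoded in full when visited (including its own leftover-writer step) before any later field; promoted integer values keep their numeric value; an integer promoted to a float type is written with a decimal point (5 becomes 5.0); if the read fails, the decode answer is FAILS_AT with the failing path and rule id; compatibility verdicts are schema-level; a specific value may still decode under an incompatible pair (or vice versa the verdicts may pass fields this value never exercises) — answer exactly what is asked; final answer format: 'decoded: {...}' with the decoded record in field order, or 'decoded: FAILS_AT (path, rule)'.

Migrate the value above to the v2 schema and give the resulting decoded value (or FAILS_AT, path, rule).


each type pair in Shipment: writer, then reader
decode walk for Shipment under reader schema v2:
  role := "GUEST"
  tags := null (not supplied -> null)
  audit.zip := 1 (no value, default fills)
  audit.price := 10.0
  audit.retries := 250
  audit.archived := null (not supplied -> null)
  name := "gamma"
  quantity := 3
  => decoded: {"role": "GUEST", "tags": null, "audit": {"zip": 1, "price": 10.0, "retries": 250, "archived": null}, "name": "gamma", "quantity": 3}

decoded: {"role": "GUEST", "tags": null, "audit": {"zip": 1, "price": 10.0, "retries": 250, "archived": null}, "name": "gamma", "quantity": 3}


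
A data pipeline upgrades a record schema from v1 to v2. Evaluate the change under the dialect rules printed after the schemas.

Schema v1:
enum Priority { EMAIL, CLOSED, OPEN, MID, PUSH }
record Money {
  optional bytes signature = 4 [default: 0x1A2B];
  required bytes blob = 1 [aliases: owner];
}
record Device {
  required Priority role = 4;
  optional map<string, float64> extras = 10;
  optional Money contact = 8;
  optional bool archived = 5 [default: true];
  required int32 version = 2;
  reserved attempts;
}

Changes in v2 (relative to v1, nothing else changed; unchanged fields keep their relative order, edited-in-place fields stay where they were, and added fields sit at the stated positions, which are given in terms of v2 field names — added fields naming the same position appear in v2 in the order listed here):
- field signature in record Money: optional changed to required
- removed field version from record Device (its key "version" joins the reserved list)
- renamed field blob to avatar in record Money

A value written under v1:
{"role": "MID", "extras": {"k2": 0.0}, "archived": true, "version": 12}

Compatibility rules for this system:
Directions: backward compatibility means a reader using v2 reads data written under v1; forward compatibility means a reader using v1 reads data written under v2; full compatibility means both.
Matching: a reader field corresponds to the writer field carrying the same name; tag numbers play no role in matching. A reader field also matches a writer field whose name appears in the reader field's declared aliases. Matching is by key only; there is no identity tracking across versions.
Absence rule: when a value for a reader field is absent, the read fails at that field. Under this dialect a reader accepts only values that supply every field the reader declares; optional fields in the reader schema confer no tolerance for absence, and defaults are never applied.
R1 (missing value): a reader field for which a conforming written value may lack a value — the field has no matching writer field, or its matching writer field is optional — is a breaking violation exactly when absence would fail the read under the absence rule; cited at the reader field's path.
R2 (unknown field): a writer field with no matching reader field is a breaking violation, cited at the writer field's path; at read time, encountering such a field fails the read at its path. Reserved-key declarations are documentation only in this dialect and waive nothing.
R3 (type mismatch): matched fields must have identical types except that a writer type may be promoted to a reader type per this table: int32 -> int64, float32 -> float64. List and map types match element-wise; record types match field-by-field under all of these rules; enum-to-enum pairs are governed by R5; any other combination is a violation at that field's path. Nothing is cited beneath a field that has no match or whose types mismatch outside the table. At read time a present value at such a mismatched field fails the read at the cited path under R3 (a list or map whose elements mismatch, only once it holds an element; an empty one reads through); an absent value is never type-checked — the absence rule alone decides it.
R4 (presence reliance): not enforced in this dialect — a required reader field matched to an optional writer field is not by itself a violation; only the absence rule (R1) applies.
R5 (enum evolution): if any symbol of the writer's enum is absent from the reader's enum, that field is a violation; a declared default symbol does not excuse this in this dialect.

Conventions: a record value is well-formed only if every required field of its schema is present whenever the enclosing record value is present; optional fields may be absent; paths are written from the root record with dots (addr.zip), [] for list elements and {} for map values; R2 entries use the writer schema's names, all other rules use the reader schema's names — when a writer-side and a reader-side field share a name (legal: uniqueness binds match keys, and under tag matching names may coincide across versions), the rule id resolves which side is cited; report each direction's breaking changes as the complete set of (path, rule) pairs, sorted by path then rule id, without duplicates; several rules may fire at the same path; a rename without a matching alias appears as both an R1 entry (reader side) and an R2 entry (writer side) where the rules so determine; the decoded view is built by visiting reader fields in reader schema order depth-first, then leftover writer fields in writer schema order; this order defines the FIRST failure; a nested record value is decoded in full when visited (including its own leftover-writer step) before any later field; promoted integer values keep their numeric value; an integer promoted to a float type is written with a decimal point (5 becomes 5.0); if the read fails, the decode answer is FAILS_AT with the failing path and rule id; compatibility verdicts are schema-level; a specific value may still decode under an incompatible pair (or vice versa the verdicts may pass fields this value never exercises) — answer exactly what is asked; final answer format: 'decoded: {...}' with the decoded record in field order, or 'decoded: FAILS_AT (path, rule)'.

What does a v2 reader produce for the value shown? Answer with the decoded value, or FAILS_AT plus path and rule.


decoded: FAILS_AT (contact, R1)

arrows below run writer -> reader for Device
decode walk for Device under reader schema v2:
  role := "MID"
  extras := {"k2": 0.0}
  read fails at contact under R1 (no fill)
  => FAILS_AT (contact, R1)
the rest of the Device diff is inert for this question:
  field signature in record Money: optional changed to required -> matters for Device compatibility verdicts, not for this value's decode
  removed field version from record Device (its key "version" joins the reserved list) -> matters for Device compatibility verdicts, not for this value's decode
  renamed field blob to avatar in record Money -> matters for Device compatibility verdicts, not for this value's decode


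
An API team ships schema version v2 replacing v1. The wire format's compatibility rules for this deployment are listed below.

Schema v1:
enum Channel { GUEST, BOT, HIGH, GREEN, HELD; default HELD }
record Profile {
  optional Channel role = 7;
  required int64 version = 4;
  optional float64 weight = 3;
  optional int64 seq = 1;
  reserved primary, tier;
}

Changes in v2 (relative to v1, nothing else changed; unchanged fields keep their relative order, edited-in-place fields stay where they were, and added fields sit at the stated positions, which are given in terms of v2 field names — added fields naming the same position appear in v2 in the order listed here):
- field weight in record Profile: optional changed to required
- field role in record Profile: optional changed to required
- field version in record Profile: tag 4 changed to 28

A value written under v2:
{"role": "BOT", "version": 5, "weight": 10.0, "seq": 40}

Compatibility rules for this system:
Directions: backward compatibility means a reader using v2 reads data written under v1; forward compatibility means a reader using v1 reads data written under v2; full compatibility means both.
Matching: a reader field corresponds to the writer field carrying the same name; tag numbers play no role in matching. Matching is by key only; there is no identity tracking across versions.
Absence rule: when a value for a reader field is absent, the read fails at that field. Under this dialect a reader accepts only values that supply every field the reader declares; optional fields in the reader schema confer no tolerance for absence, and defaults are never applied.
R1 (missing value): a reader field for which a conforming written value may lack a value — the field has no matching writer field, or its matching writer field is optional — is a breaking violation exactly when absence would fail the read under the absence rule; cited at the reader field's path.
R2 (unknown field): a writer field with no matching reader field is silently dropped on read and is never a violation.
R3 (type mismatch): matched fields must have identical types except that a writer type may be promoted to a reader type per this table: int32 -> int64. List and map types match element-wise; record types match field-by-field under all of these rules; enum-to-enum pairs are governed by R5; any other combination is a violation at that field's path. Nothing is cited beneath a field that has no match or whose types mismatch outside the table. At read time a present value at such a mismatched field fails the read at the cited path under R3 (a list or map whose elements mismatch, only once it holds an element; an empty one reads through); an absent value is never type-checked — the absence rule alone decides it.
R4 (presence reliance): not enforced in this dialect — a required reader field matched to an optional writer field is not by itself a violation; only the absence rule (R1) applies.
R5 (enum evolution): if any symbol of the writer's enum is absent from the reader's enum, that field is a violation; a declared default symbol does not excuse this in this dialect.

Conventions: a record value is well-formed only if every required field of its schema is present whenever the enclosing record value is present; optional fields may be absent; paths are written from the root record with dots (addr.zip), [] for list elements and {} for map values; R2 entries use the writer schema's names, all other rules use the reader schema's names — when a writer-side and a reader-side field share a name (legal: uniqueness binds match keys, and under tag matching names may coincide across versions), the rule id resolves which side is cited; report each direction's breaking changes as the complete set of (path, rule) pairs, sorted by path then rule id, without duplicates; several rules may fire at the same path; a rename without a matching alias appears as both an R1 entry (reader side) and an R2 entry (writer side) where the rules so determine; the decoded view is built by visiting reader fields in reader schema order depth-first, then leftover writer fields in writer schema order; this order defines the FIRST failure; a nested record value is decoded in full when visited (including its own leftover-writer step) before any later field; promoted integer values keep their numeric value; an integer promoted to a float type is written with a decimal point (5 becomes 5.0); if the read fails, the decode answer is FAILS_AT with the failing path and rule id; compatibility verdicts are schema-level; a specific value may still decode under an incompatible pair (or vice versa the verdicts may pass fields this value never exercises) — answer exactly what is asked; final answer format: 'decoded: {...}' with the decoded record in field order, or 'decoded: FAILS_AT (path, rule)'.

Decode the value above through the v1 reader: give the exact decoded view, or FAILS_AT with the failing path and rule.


the writer's type comes first in each Profile pair
decode (reader v1):
  role := "BOT"
  version := 5
  weight := 10.0
  seq := 40
  => decoded: {"role": "BOT", "version": 5, "weight": 10.0, "seq": 40}
checking off the Profile differences that do not matter here:
  field weight in record Profile: optional changed to required -> changes Profile's schema-level verdicts only — the decode of this value is the same
  field role in record Profile: optional changed to required -> changes Profile's schema-level verdicts only — the decode of this value is the same
  field version in record Profile: tag 4 changed to 28 -> triggers nothing under the printed rules; the Profile answer is the same either way

decoded: {"role": "BOT", "version": 5, "weight": 10.0, "seq": 40}


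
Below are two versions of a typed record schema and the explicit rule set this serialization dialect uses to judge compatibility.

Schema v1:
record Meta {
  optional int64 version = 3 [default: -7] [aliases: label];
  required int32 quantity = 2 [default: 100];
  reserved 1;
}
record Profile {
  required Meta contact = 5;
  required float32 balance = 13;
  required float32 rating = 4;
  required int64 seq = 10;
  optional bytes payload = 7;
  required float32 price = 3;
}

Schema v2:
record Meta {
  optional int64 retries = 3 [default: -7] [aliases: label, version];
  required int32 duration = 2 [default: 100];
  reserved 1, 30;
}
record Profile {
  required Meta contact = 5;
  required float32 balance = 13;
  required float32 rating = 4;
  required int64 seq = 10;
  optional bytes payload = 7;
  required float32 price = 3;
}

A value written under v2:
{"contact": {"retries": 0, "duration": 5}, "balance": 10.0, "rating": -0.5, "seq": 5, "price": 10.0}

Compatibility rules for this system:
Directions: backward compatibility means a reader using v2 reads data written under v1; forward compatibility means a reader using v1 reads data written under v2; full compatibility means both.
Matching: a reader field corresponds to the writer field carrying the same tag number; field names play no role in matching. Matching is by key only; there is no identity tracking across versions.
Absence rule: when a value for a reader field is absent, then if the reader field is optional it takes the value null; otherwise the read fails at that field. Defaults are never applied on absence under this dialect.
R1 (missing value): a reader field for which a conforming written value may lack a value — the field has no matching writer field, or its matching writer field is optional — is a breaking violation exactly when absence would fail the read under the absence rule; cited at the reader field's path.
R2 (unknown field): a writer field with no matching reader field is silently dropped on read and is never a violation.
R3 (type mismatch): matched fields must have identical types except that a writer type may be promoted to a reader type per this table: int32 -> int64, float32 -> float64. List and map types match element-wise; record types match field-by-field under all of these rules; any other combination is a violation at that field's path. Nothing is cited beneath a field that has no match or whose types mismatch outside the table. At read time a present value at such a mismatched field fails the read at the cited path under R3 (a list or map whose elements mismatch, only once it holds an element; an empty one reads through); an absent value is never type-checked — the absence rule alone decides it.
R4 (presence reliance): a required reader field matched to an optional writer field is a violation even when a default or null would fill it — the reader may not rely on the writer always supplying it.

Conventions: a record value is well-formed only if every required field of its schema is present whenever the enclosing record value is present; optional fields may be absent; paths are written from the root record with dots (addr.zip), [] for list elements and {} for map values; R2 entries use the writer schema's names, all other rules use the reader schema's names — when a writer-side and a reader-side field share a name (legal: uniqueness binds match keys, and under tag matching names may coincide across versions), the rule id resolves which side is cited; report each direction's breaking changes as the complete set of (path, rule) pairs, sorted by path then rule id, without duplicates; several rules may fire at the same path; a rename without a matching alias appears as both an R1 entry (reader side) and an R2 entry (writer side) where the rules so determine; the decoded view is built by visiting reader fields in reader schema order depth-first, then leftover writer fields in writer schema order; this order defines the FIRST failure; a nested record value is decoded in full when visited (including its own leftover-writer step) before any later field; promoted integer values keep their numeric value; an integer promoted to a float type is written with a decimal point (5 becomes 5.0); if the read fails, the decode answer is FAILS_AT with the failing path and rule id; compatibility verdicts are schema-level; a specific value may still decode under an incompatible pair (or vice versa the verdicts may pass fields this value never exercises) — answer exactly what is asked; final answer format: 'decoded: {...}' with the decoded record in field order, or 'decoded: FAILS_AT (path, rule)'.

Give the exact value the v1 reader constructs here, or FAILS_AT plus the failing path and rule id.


the writer's type comes first in each Profile pair
decoding the Profile value with the v1 reader:
  contact.version := 0 (from writer retries)
  contact.quantity := 5 (from writer duration)
  balance := 10.0
  rating := -0.5
  seq := 5
  payload := null (absent, optional -> null)
  price := 10.0
  => decoded: {"contact": {"version": 0, "quantity": 5}, "balance": 10.0, "rating": -0.5, "seq": 5, "payload": null, "price": 10.0}
ruling out the remaining Profile differences:
  renamed field version to retries in record Meta (alias version declared on the renamed field) -> triggers nothing under the printed rules; the Profile answer is the same either way
  renamed field quantity to duration in record Meta -> triggers nothing under the printed rules; the Profile answer is the same either way

decoded: {"contact": {"version": 0, "quantity": 5}, "balance": 10.0, "rating": -0.5, "seq": 5, "payload": null, "price": 10.0}


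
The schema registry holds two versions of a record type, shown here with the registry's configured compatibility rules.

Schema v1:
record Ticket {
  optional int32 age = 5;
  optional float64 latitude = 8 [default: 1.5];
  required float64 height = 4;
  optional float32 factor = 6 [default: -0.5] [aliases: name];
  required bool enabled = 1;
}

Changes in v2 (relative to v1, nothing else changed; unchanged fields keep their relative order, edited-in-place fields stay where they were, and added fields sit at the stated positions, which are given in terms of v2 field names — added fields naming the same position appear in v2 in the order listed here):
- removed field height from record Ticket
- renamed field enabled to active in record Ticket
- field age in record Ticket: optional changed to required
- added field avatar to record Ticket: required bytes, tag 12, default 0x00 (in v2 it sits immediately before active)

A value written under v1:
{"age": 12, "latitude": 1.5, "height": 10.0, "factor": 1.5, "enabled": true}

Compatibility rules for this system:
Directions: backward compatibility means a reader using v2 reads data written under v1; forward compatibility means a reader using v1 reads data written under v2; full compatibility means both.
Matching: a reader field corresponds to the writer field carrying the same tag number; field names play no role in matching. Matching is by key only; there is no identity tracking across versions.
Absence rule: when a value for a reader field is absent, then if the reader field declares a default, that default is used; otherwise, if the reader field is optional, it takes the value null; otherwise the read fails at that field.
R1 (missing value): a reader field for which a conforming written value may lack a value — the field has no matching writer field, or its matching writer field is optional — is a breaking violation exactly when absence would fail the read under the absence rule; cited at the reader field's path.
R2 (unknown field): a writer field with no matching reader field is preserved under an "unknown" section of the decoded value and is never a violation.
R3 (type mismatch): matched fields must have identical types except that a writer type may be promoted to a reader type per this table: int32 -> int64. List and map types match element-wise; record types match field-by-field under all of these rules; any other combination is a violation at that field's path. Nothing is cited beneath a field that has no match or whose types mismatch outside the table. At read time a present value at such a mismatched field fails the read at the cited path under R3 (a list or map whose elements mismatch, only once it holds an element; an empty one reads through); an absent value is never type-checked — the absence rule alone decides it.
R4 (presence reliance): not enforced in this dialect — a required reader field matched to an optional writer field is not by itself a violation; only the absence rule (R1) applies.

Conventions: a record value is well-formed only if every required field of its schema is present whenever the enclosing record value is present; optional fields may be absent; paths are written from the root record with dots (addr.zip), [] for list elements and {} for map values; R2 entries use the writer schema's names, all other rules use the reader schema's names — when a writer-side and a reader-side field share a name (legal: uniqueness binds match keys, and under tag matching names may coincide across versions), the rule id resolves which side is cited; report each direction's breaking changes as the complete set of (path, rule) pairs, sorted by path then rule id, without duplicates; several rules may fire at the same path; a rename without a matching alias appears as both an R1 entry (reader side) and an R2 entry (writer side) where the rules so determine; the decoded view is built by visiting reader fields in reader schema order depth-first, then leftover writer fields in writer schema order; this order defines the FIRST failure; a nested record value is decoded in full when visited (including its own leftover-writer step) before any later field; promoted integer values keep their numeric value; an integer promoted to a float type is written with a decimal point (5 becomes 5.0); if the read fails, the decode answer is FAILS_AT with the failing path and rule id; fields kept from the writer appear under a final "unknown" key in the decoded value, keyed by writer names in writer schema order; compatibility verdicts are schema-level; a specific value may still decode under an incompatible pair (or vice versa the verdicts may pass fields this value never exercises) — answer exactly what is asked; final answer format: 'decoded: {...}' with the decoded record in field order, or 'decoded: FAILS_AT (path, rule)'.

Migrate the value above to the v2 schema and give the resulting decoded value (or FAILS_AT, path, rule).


arrows below run writer -> reader for Ticket
decode walk for Ticket under reader schema v2:
  age := 12
  latitude := 1.5
  factor := 1.5
  avatar := 0x00 (no value, default fills)
  active := true (from writer enabled)
  writer height: kept under "unknown"
  => decoded: {"age": 12, "latitude": 1.5, "factor": 1.5, "avatar": 0x00, "active": true, "unknown": {"height": 10.0}}
ruling out the remaining Ticket differences:
  field age in record Ticket: optional changed to required -> matters for Ticket compatibility verdicts, not for this value's decode

decoded: {"age": 12, "latitude": 1.5, "factor": 1.5, "avatar": 0x00, "active": true, "unknown": {"height": 10.0}}


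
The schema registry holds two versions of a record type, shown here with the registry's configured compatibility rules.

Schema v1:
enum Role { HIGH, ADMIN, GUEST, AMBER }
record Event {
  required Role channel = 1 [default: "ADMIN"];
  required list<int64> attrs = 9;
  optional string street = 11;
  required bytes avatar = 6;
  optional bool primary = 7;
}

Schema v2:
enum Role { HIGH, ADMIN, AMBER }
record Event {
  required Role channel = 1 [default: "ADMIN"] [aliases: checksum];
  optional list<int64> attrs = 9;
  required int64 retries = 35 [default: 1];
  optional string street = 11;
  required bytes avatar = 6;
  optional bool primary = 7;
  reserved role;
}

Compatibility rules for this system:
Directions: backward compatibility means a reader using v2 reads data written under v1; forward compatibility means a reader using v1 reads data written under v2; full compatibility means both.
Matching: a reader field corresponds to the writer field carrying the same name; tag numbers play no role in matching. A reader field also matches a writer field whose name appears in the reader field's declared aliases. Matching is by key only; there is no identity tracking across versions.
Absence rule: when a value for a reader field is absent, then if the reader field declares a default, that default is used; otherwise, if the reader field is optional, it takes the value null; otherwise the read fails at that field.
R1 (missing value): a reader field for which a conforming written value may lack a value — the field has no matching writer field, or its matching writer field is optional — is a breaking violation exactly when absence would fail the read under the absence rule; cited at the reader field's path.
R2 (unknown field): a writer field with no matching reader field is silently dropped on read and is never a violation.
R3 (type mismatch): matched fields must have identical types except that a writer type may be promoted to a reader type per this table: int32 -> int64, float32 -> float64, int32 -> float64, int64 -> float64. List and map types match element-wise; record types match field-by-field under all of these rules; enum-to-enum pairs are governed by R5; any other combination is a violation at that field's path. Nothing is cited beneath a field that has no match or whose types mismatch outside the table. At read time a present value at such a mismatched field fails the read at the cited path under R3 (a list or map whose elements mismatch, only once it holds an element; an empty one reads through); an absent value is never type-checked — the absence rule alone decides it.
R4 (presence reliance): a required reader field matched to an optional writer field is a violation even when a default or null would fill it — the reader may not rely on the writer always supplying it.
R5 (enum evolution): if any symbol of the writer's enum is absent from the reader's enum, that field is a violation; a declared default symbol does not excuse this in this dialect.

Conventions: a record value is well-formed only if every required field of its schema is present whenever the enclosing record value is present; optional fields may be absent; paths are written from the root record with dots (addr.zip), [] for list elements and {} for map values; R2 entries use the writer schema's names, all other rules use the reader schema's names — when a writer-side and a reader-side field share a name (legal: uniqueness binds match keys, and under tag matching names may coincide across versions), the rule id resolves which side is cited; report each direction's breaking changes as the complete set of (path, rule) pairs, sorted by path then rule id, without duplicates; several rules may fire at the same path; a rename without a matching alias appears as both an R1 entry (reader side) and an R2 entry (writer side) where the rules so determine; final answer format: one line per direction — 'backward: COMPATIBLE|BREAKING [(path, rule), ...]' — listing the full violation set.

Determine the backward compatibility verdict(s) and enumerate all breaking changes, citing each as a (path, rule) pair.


backward: BREAKING [(channel, R5)]

the writer's type comes first in each Event pair
backward for Event (reader v2, writer v1):
  channel: paired with writer channel (Role -> Role; writer required)
  attrs: paired with writer attrs (list<int64> -> list<int64>; writer required)
  retries: no writer-side match
  street: paired with writer street (string -> string; writer optional)
  avatar: paired with writer avatar (bytes -> bytes; writer required)
  primary: paired with writer primary (bool -> bool; writer optional)
  violation R5 at channel
  => 1 violation(s): backward is BREAKING for Event
the rest of the Event diff is inert for this question:
  field attrs in record Event: required changed to optional -> matters only for Event's forward compatibility — outside the asked direction
  added field retries to record Event: required int64, tag 35, default 1 (in v2 it sits immediately before street) -> triggers nothing under Event's printed rules — same verdict


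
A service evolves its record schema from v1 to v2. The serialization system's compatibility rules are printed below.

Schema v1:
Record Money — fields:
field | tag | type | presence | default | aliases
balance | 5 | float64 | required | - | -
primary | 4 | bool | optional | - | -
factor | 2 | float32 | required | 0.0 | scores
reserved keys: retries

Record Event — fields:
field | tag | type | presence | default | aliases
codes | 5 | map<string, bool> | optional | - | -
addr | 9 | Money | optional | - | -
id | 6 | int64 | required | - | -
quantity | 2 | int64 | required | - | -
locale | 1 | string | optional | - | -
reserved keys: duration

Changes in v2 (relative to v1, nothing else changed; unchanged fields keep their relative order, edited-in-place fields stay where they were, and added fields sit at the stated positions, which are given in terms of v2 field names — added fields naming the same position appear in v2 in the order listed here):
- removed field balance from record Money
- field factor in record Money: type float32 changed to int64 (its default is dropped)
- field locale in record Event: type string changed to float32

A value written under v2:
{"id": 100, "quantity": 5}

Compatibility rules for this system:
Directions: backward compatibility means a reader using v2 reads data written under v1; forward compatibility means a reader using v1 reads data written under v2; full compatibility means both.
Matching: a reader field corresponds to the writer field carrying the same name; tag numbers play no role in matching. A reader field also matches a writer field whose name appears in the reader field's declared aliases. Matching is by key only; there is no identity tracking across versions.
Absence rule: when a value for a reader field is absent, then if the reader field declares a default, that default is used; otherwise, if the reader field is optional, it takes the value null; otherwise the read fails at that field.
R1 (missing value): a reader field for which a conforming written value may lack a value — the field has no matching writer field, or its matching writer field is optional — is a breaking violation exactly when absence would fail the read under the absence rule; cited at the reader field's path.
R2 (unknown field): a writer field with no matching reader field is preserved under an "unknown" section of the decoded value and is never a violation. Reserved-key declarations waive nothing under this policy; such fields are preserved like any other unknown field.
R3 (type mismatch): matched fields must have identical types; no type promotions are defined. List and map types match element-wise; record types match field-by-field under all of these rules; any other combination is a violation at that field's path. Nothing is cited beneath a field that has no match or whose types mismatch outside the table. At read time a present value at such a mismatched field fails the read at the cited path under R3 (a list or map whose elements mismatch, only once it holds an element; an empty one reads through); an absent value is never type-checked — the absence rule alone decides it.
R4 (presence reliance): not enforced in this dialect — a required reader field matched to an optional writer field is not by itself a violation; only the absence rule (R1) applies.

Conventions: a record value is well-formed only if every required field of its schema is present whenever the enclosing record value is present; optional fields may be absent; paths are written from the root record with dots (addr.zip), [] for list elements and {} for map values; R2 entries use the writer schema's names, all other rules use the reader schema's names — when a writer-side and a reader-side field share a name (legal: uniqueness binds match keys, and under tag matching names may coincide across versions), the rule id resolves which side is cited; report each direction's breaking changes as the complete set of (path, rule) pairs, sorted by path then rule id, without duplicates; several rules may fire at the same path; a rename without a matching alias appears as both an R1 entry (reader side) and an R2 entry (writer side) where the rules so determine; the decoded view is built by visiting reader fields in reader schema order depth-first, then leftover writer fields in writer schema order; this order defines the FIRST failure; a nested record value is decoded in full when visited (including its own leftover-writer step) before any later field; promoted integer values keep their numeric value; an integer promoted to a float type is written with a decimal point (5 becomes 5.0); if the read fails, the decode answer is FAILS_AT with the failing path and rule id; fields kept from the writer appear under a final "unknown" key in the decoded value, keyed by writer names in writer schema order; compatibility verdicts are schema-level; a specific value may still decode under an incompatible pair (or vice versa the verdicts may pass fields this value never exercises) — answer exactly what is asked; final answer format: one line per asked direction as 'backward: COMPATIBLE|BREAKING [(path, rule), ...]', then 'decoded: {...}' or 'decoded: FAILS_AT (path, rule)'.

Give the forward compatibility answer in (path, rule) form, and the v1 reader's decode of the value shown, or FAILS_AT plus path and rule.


forward: BREAKING [(addr.balance, R1), (addr.factor, R3), (locale, R3)]; decoded: {"codes": null, "addr": null, "id": 100, "quantity": 5, "locale": null}

arrows below run writer -> reader for Event
forward for Event (reader v1, writer v2):
  codes: paired with writer codes (map<string, bool> -> map<string, bool>; writer optional)
  addr: paired with writer addr (Money -> Money; writer optional)
  id: paired with writer id (int64 -> int64; writer required)
  quantity: paired with writer quantity (int64 -> int64; writer required)
  locale: paired with writer locale (float32 -> string; writer optional)
  addr.balance: no writer match
  addr.primary: paired with writer addr.primary (bool -> bool; writer optional)
  addr.factor: paired with writer addr.factor (int64 -> float32; writer required)
  breaking: (addr.balance, R1)
  breaking: (addr.factor, R3)
  breaking: (locale, R3)
  => 3 violation(s): forward is BREAKING for Event
decode (reader v1):
  codes := null (absent, optional -> null)
  addr := null (absent, optional -> null)
  id := 100
  quantity := 5
  locale := null (absent, optional -> null)
  => decoded: {"codes": null, "addr": null, "id": 100, "quantity": 5, "locale": null}
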